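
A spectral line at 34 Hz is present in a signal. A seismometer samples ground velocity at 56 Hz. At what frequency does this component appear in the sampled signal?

34 Hz > fs/2 = 28 Hz, folds to fs − 34 Hz = 22 Hz.

22 Hz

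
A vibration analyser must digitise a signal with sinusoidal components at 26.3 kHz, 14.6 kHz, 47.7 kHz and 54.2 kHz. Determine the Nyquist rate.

Highest-frequency component: 54.2 kHz.
Nyquist rate = 2 × 54.2 kHz = 108.4 kHz.

108.4 kHz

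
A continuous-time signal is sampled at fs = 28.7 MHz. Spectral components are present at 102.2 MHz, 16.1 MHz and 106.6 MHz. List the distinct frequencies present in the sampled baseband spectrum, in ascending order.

fs/2 = 14.35 MHz.
102.2 MHz mod fs = 16.1 MHz.
16.1 MHz > fs/2 = 14.35 MHz, folds to fs − 16.1 MHz = 12.6 MHz.
16.1 MHz > fs/2 = 14.35 MHz, folds to fs − 16.1 MHz = 12.6 MHz.
106.6 MHz mod fs = 20.5 MHz.
20.5 MHz > fs/2 = 14.35 MHz, folds to fs − 20.5 MHz = 8.2 MHz.
Distinct values: {8.2 MHz, 12.6 MHz}.

8.2 MHz, 12.6 MHz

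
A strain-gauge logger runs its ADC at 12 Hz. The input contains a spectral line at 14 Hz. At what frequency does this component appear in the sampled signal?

2 Hz

14 Hz mod fs = 2 Hz.
2 Hz ≤ fs/2 = 6 Hz, appears at 2 Hz.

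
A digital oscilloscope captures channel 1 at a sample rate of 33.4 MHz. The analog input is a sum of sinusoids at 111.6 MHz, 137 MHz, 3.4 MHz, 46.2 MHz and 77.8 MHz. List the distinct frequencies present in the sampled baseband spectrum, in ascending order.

fs/2 = 16.7 MHz.
111.6 MHz mod fs = 11.4 MHz.
11.4 MHz ≤ fs/2 = 16.7 MHz, appears at 11.4 MHz.
137 MHz mod fs = 3.4 MHz.
3.4 MHz ≤ fs/2 = 16.7 MHz, appears at 3.4 MHz.
3.4 MHz ≤ fs/2 = 16.7 MHz, passes unchanged.
46.2 MHz mod fs = 12.8 MHz.
12.8 MHz ≤ fs/2 = 16.7 MHz, appears at 12.8 MHz.
77.8 MHz mod fs = 11 MHz.
11 MHz ≤ fs/2 = 16.7 MHz, appears at 11 MHz.
Distinct values: {3.4 MHz, 11 MHz, 11.4 MHz, 12.8 MHz}.

3.4 MHz, 11 MHz, 11.4 MHz, 12.8 MHz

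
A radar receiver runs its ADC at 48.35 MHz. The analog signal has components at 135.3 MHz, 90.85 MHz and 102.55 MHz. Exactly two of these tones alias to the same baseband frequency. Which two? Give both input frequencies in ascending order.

fs/2 = 24.175 MHz.
135.3 MHz mod fs = 38.6 MHz.
38.6 MHz > fs/2 = 24.175 MHz, folds to fs − 38.6 MHz = 9.75 MHz.
90.85 MHz mod fs = 42.5 MHz.
42.5 MHz > fs/2 = 24.175 MHz, folds to fs − 42.5 MHz = 5.85 MHz.
102.55 MHz mod fs = 5.85 MHz.
5.85 MHz ≤ fs/2 = 24.175 MHz, appears at 5.85 MHz.
90.85 MHz and 102.55 MHz both map to 5.85 MHz.

90.85 MHz, 102.55 MHz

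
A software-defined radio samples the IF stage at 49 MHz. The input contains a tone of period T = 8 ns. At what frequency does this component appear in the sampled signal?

22 MHz

T = 8 ns → f = 1/T = 125 MHz.
125 MHz mod fs = 27 MHz.
27 MHz > fs/2 = 24.5 MHz, folds to fs − 27 MHz = 22 MHz.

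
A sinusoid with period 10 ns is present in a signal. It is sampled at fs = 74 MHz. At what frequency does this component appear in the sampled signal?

T = 10 ns → f = 1/T = 100 MHz.
100 MHz mod fs = 26 MHz.
26 MHz ≤ fs/2 = 37 MHz, appears at 26 MHz.

26 MHz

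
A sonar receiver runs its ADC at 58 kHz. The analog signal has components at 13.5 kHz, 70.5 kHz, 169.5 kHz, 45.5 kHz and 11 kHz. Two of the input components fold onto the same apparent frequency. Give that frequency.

fs/2 = 29 kHz.
13.5 kHz ≤ fs/2 = 29 kHz, passes unchanged.
70.5 kHz mod fs = 12.5 kHz.
12.5 kHz ≤ fs/2 = 29 kHz, appears at 12.5 kHz.
169.5 kHz mod fs = 53.5 kHz.
53.5 kHz > fs/2 = 29 kHz, folds to fs − 53.5 kHz = 4.5 kHz.
45.5 kHz > fs/2 = 29 kHz, folds to fs − 45.5 kHz = 12.5 kHz.
11 kHz ≤ fs/2 = 29 kHz, passes unchanged.
45.5 kHz and 70.5 kHz both map to 12.5 kHz.

12.5 kHz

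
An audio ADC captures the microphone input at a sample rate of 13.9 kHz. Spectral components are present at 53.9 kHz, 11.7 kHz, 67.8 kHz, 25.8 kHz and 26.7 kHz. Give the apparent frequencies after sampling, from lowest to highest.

1.1 kHz, 1.7 kHz, 2 kHz, 2.2 kHz

fs/2 = 6.95 kHz.
53.9 kHz mod fs = 12.2 kHz.
12.2 kHz > fs/2 = 6.95 kHz, folds to fs − 12.2 kHz = 1.7 kHz.
11.7 kHz > fs/2 = 6.95 kHz, folds to fs − 11.7 kHz = 2.2 kHz.
67.8 kHz mod fs = 12.2 kHz.
12.2 kHz > fs/2 = 6.95 kHz, folds to fs − 12.2 kHz = 1.7 kHz.
25.8 kHz mod fs = 11.9 kHz.
11.9 kHz > fs/2 = 6.95 kHz, folds to fs − 11.9 kHz = 2 kHz.
26.7 kHz mod fs = 12.8 kHz.
12.8 kHz > fs/2 = 6.95 kHz, folds to fs − 12.8 kHz = 1.1 kHz.
Distinct values: {1.1 kHz, 1.7 kHz, 2 kHz, 2.2 kHz}.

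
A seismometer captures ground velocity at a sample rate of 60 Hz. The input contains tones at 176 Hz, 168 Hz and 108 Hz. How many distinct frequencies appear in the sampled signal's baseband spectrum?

2

fs/2 = 30 Hz.
176 Hz mod fs = 56 Hz.
56 Hz > fs/2 = 30 Hz, folds to fs − 56 Hz = 4 Hz.
168 Hz mod fs = 48 Hz.
48 Hz > fs/2 = 30 Hz, folds to fs − 48 Hz = 12 Hz.
108 Hz mod fs = 48 Hz.
48 Hz > fs/2 = 30 Hz, folds to fs − 48 Hz = 12 Hz.
Distinct values: {4 Hz, 12 Hz} → 2.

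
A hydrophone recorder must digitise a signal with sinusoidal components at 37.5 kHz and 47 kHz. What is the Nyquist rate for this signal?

94 kHz

Highest-frequency component: 47 kHz.
Nyquist rate = 2 × 47 kHz = 94 kHz.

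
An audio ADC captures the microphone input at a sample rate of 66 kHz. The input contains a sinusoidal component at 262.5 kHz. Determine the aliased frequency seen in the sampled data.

262.5 kHz mod fs = 64.5 kHz.
64.5 kHz > fs/2 = 33 kHz, folds to fs − 64.5 kHz = 1.5 kHz.

1.5 kHz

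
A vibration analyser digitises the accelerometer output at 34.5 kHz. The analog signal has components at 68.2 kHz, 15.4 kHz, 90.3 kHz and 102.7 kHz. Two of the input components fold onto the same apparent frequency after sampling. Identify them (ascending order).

fs/2 = 17.25 kHz.
68.2 kHz mod fs = 33.7 kHz.
33.7 kHz > fs/2 = 17.25 kHz, folds to fs − 33.7 kHz = 0.8 kHz.
15.4 kHz ≤ fs/2 = 17.25 kHz, passes unchanged.
90.3 kHz mod fs = 21.3 kHz.
21.3 kHz > fs/2 = 17.25 kHz, folds to fs − 21.3 kHz = 13.2 kHz.
102.7 kHz mod fs = 33.7 kHz.
33.7 kHz > fs/2 = 17.25 kHz, folds to fs − 33.7 kHz = 0.8 kHz.
68.2 kHz and 102.7 kHz both map to 0.8 kHz.

68.2 kHz, 102.7 kHz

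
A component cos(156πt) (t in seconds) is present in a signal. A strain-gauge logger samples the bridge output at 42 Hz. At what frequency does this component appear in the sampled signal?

ω = 156π rad/s → f = ω/(2π) = 78 Hz.
78 Hz mod fs = 36 Hz.
36 Hz > fs/2 = 21 Hz, folds to fs − 36 Hz = 6 Hz.

6 Hz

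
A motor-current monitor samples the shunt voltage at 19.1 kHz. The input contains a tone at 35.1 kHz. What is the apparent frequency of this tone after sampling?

3.1 kHz

35.1 kHz mod fs = 16 kHz.
16 kHz > fs/2 = 9.55 kHz, folds to fs − 16 kHz = 3.1 kHz.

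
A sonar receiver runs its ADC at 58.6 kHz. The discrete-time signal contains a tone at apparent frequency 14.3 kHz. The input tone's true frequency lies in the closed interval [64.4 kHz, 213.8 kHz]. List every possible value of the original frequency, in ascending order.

72.9 kHz, 102.9 kHz, 131.5 kHz, 161.5 kHz, 190.1 kHz

Frequencies that alias to 14.3 kHz are k·fs ± 14.3 kHz for integer k ≥ 0.
k=0: 14.3 kHz.
k=1: 44.3 kHz, 72.9 kHz.
k=2: 102.9 kHz, 131.5 kHz.
k=3: 161.5 kHz, 190.1 kHz.
k=4: 220.1 kHz, 248.7 kHz.
Within [64.4 kHz, 213.8 kHz]: 72.9 kHz, 102.9 kHz, 131.5 kHz, 161.5 kHz, 190.1 kHz.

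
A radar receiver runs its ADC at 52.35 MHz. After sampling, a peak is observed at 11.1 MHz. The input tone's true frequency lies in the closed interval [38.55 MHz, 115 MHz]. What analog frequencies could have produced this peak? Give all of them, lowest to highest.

Frequencies that alias to 11.1 MHz are k·fs ± 11.1 MHz for integer k ≥ 0.
k=0: 11.1 MHz.
k=1: 41.25 MHz, 63.45 MHz.
k=2: 93.6 MHz, 115.8 MHz.
k=3: 145.95 MHz, 168.15 MHz.
Within [38.55 MHz, 115 MHz]: 41.25 MHz, 63.45 MHz, 93.6 MHz.

41.25 MHz, 63.45 MHz, 93.6 MHz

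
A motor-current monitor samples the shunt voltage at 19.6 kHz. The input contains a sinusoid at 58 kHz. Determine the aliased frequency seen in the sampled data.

0.8 kHz

58 kHz mod fs = 18.8 kHz.
18.8 kHz > fs/2 = 9.8 kHz, folds to fs − 18.8 kHz = 0.8 kHz.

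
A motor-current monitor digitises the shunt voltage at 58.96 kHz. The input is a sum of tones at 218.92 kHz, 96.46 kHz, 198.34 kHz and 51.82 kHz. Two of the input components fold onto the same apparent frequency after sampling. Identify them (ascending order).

96.46 kHz, 198.34 kHz

fs/2 = 29.48 kHz.
218.92 kHz mod fs = 42.04 kHz.
42.04 kHz > fs/2 = 29.48 kHz, folds to fs − 42.04 kHz = 16.92 kHz.
96.46 kHz mod fs = 37.5 kHz.
37.5 kHz > fs/2 = 29.48 kHz, folds to fs − 37.5 kHz = 21.46 kHz.
198.34 kHz mod fs = 21.46 kHz.
21.46 kHz ≤ fs/2 = 29.48 kHz, appears at 21.46 kHz.
51.82 kHz > fs/2 = 29.48 kHz, folds to fs − 51.82 kHz = 7.14 kHz.
96.46 kHz and 198.34 kHz both map to 21.46 kHz.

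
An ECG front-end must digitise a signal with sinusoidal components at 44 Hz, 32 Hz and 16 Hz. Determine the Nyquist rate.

88 Hz

Highest-frequency component: 44 Hz.
Nyquist rate = 2 × 44 Hz = 88 Hz.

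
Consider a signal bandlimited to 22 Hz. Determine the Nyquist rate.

Nyquist rate = 2 × 22 Hz = 44 Hz.

44 Hz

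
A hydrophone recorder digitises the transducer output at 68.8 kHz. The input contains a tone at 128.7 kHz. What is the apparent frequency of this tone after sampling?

128.7 kHz mod fs = 59.9 kHz.
59.9 kHz > fs/2 = 34.4 kHz, folds to fs − 59.9 kHz = 8.9 kHz.

8.9 kHz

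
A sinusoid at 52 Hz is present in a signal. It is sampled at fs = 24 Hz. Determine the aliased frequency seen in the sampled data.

4 Hz

52 Hz mod fs = 4 Hz.
4 Hz ≤ fs/2 = 12 Hz, appears at 4 Hz.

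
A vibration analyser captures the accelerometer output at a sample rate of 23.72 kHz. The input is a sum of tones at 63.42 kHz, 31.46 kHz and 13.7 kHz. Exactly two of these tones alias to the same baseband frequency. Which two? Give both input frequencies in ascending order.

31.46 kHz, 63.42 kHz

fs/2 = 11.86 kHz.
63.42 kHz mod fs = 15.98 kHz.
15.98 kHz > fs/2 = 11.86 kHz, folds to fs − 15.98 kHz = 7.74 kHz.
31.46 kHz mod fs = 7.74 kHz.
7.74 kHz ≤ fs/2 = 11.86 kHz, appears at 7.74 kHz.
13.7 kHz > fs/2 = 11.86 kHz, folds to fs − 13.7 kHz = 10.02 kHz.
31.46 kHz and 63.42 kHz both map to 7.74 kHz.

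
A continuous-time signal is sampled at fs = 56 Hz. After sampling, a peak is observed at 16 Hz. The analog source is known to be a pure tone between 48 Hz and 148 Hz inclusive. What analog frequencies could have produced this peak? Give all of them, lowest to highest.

Frequencies that alias to 16 Hz are k·fs ± 16 Hz for integer k ≥ 0.
k=0: 16 Hz.
k=1: 40 Hz, 72 Hz.
k=2: 96 Hz, 128 Hz.
k=3: 152 Hz, 184 Hz.
Within [48 Hz, 148 Hz]: 72 Hz, 96 Hz, 128 Hz.

72 Hz, 96 Hz, 128 Hz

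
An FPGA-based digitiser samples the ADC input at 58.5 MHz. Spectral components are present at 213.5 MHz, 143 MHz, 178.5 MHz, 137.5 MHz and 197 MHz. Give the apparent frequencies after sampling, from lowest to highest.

3 MHz, 20.5 MHz, 21.5 MHz, 26 MHz

fs/2 = 29.25 MHz.
213.5 MHz mod fs = 38 MHz.
38 MHz > fs/2 = 29.25 MHz, folds to fs − 38 MHz = 20.5 MHz.
143 MHz mod fs = 26 MHz.
26 MHz ≤ fs/2 = 29.25 MHz, appears at 26 MHz.
178.5 MHz mod fs = 3 MHz.
3 MHz ≤ fs/2 = 29.25 MHz, appears at 3 MHz.
137.5 MHz mod fs = 20.5 MHz.
20.5 MHz ≤ fs/2 = 29.25 MHz, appears at 20.5 MHz.
197 MHz mod fs = 21.5 MHz.
21.5 MHz ≤ fs/2 = 29.25 MHz, appears at 21.5 MHz.
Distinct values: {3 MHz, 20.5 MHz, 21.5 MHz, 26 MHz}.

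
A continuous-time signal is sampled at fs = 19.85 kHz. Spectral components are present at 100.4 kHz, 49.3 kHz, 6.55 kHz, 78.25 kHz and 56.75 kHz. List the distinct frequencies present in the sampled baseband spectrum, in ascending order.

1.15 kHz, 2.8 kHz, 6.55 kHz, 9.6 kHz

fs/2 = 9.925 kHz.
100.4 kHz mod fs = 1.15 kHz.
1.15 kHz ≤ fs/2 = 9.925 kHz, appears at 1.15 kHz.
49.3 kHz mod fs = 9.6 kHz.
9.6 kHz ≤ fs/2 = 9.925 kHz, appears at 9.6 kHz.
6.55 kHz ≤ fs/2 = 9.925 kHz, passes unchanged.
78.25 kHz mod fs = 18.7 kHz.
18.7 kHz > fs/2 = 9.925 kHz, folds to fs − 18.7 kHz = 1.15 kHz.
56.75 kHz mod fs = 17.05 kHz.
17.05 kHz > fs/2 = 9.925 kHz, folds to fs − 17.05 kHz = 2.8 kHz.
Distinct values: {1.15 kHz, 2.8 kHz, 6.55 kHz, 9.6 kHz}.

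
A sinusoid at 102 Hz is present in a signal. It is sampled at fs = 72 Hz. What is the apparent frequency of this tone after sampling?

30 Hz

102 Hz mod fs = 30 Hz.
30 Hz ≤ fs/2 = 36 Hz, appears at 30 Hz.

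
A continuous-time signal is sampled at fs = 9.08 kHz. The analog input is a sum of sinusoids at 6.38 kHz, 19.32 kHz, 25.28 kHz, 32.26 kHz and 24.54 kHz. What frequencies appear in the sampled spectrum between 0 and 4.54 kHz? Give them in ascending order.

1.16 kHz, 1.96 kHz, 2.7 kHz, 4.06 kHz

fs/2 = 4.54 kHz.
6.38 kHz > fs/2 = 4.54 kHz, folds to fs − 6.38 kHz = 2.7 kHz.
19.32 kHz mod fs = 1.16 kHz.
1.16 kHz ≤ fs/2 = 4.54 kHz, appears at 1.16 kHz.
25.28 kHz mod fs = 7.12 kHz.
7.12 kHz > fs/2 = 4.54 kHz, folds to fs − 7.12 kHz = 1.96 kHz.
32.26 kHz mod fs = 5.02 kHz.
5.02 kHz > fs/2 = 4.54 kHz, folds to fs − 5.02 kHz = 4.06 kHz.
24.54 kHz mod fs = 6.38 kHz.
6.38 kHz > fs/2 = 4.54 kHz, folds to fs − 6.38 kHz = 2.7 kHz.
Distinct values: {1.16 kHz, 1.96 kHz, 2.7 kHz, 4.06 kHz}.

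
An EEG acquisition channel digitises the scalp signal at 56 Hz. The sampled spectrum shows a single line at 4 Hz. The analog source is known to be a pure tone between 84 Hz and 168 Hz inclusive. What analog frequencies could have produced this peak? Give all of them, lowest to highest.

Frequencies that alias to 4 Hz are k·fs ± 4 Hz for integer k ≥ 0.
k=0: 4 Hz.
k=1: 52 Hz, 60 Hz.
k=2: 108 Hz, 116 Hz.
k=3: 164 Hz, 172 Hz.
k=4: 220 Hz, 228 Hz.
Within [84 Hz, 168 Hz]: 108 Hz, 116 Hz, 164 Hz.

108 Hz, 116 Hz, 164 Hz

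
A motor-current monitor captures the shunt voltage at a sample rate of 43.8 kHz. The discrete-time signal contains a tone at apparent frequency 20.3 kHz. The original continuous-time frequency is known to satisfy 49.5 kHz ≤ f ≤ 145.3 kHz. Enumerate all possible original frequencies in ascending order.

64.1 kHz, 67.3 kHz, 107.9 kHz, 111.1 kHz

Frequencies that alias to 20.3 kHz are k·fs ± 20.3 kHz for integer k ≥ 0.
k=0: 20.3 kHz.
k=1: 23.5 kHz, 64.1 kHz.
k=2: 67.3 kHz, 107.9 kHz.
k=3: 111.1 kHz, 151.7 kHz.
k=4: 154.9 kHz, 195.5 kHz.
Within [49.5 kHz, 145.3 kHz]: 64.1 kHz, 67.3 kHz, 107.9 kHz, 111.1 kHz.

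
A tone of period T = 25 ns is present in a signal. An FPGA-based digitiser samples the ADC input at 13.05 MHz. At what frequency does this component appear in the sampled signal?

0.85 MHz

T = 25 ns → f = 1/T = 40 MHz.
40 MHz mod fs = 0.85 MHz.
0.85 MHz ≤ fs/2 = 6.525 MHz, appears at 0.85 MHz.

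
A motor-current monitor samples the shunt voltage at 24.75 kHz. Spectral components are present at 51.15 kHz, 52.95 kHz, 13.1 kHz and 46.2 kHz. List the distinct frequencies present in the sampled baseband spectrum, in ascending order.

1.65 kHz, 3.3 kHz, 3.45 kHz, 11.65 kHz

fs/2 = 12.375 kHz.
51.15 kHz mod fs = 1.65 kHz.
1.65 kHz ≤ fs/2 = 12.375 kHz, appears at 1.65 kHz.
52.95 kHz mod fs = 3.45 kHz.
3.45 kHz ≤ fs/2 = 12.375 kHz, appears at 3.45 kHz.
13.1 kHz > fs/2 = 12.375 kHz, folds to fs − 13.1 kHz = 11.65 kHz.
46.2 kHz mod fs = 21.45 kHz.
21.45 kHz > fs/2 = 12.375 kHz, folds to fs − 21.45 kHz = 3.3 kHz.
Distinct values: {1.65 kHz, 3.3 kHz, 3.45 kHz, 11.65 kHz}.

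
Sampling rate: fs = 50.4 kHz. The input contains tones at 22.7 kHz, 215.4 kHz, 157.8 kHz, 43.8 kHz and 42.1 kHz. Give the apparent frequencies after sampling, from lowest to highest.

6.6 kHz, 8.3 kHz, 13.8 kHz, 22.7 kHz

fs/2 = 25.2 kHz.
22.7 kHz ≤ fs/2 = 25.2 kHz, passes unchanged.
215.4 kHz mod fs = 13.8 kHz.
13.8 kHz ≤ fs/2 = 25.2 kHz, appears at 13.8 kHz.
157.8 kHz mod fs = 6.6 kHz.
6.6 kHz ≤ fs/2 = 25.2 kHz, appears at 6.6 kHz.
43.8 kHz > fs/2 = 25.2 kHz, folds to fs − 43.8 kHz = 6.6 kHz.
42.1 kHz > fs/2 = 25.2 kHz, folds to fs − 42.1 kHz = 8.3 kHz.
Distinct values: {6.6 kHz, 8.3 kHz, 13.8 kHz, 22.7 kHz}.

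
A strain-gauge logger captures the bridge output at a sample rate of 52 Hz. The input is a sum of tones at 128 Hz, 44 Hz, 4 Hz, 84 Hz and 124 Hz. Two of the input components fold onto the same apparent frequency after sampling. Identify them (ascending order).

84 Hz, 124 Hz

fs/2 = 26 Hz.
128 Hz mod fs = 24 Hz.
24 Hz ≤ fs/2 = 26 Hz, appears at 24 Hz.
44 Hz > fs/2 = 26 Hz, folds to fs − 44 Hz = 8 Hz.
4 Hz ≤ fs/2 = 26 Hz, passes unchanged.
84 Hz mod fs = 32 Hz.
32 Hz > fs/2 = 26 Hz, folds to fs − 32 Hz = 20 Hz.
124 Hz mod fs = 20 Hz.
20 Hz ≤ fs/2 = 26 Hz, appears at 20 Hz.
84 Hz and 124 Hz both map to 20 Hz.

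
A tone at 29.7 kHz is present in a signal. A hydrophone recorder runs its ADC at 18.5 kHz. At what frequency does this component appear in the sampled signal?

29.7 kHz mod fs = 11.2 kHz.
11.2 kHz > fs/2 = 9.25 kHz, folds to fs − 11.2 kHz = 7.3 kHz.

7.3 kHz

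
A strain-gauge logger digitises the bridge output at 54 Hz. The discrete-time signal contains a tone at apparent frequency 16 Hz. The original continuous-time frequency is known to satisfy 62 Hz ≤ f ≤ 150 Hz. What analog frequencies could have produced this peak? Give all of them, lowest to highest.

70 Hz, 92 Hz, 124 Hz, 146 Hz

Frequencies that alias to 16 Hz are k·fs ± 16 Hz for integer k ≥ 0.
k=0: 16 Hz.
k=1: 38 Hz, 70 Hz.
k=2: 92 Hz, 124 Hz.
k=3: 146 Hz, 178 Hz.
k=4: 200 Hz, 232 Hz.
Within [62 Hz, 150 Hz]: 70 Hz, 92 Hz, 124 Hz, 146 Hz.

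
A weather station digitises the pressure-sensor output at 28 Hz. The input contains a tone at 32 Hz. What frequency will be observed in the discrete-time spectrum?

32 Hz mod fs = 4 Hz.
4 Hz ≤ fs/2 = 14 Hz, appears at 4 Hz.

4 Hz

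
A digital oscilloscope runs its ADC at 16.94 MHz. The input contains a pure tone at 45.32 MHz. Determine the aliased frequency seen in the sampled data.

5.5 MHz

45.32 MHz mod fs = 11.44 MHz.
11.44 MHz > fs/2 = 8.47 MHz, folds to fs − 11.44 MHz = 5.5 MHz.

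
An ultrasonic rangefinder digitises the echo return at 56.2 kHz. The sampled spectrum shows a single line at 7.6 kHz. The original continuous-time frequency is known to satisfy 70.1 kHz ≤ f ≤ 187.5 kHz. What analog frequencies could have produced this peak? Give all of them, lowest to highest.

Frequencies that alias to 7.6 kHz are k·fs ± 7.6 kHz for integer k ≥ 0.
k=0: 7.6 kHz.
k=1: 48.6 kHz, 63.8 kHz.
k=2: 104.8 kHz, 120 kHz.
k=3: 161 kHz, 176.2 kHz.
k=4: 217.2 kHz, 232.4 kHz.
Within [70.1 kHz, 187.5 kHz]: 104.8 kHz, 120 kHz, 161 kHz, 176.2 kHz.

104.8 kHz, 120 kHz, 161 kHz, 176.2 kHz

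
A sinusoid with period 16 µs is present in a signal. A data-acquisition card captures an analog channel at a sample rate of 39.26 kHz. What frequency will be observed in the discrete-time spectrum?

16.02 kHz

T = 16 µs → f = 1/T = 62.5 kHz.
62.5 kHz mod fs = 23.24 kHz.
23.24 kHz > fs/2 = 19.63 kHz, folds to fs − 23.24 kHz = 16.02 kHz.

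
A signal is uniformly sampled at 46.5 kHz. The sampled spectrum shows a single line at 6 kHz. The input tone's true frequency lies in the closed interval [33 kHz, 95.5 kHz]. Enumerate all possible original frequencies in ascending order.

Frequencies that alias to 6 kHz are k·fs ± 6 kHz for integer k ≥ 0.
k=0: 6 kHz.
k=1: 40.5 kHz, 52.5 kHz.
k=2: 87 kHz, 99 kHz.
k=3: 133.5 kHz, 145.5 kHz.
Within [33 kHz, 95.5 kHz]: 40.5 kHz, 52.5 kHz, 87 kHz.

40.5 kHz, 52.5 kHz, 87 kHz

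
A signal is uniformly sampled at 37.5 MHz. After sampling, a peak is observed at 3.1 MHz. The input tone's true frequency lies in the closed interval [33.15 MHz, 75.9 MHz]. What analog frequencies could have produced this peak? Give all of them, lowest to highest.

Frequencies that alias to 3.1 MHz are k·fs ± 3.1 MHz for integer k ≥ 0.
k=0: 3.1 MHz.
k=1: 34.4 MHz, 40.6 MHz.
k=2: 71.9 MHz, 78.1 MHz.
k=3: 109.4 MHz, 115.6 MHz.
Within [33.15 MHz, 75.9 MHz]: 34.4 MHz, 40.6 MHz, 71.9 MHz.

34.4 MHz, 40.6 MHz, 71.9 MHz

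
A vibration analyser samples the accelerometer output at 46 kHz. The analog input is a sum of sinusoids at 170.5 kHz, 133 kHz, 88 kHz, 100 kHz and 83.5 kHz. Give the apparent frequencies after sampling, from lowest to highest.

fs/2 = 23 kHz.
170.5 kHz mod fs = 32.5 kHz.
32.5 kHz > fs/2 = 23 kHz, folds to fs − 32.5 kHz = 13.5 kHz.
133 kHz mod fs = 41 kHz.
41 kHz > fs/2 = 23 kHz, folds to fs − 41 kHz = 5 kHz.
88 kHz mod fs = 42 kHz.
42 kHz > fs/2 = 23 kHz, folds to fs − 42 kHz = 4 kHz.
100 kHz mod fs = 8 kHz.
8 kHz ≤ fs/2 = 23 kHz, appears at 8 kHz.
83.5 kHz mod fs = 37.5 kHz.
37.5 kHz > fs/2 = 23 kHz, folds to fs − 37.5 kHz = 8.5 kHz.
Distinct values: {4 kHz, 5 kHz, 8 kHz, 8.5 kHz, 13.5 kHz}.

4 kHz, 5 kHz, 8 kHz, 8.5 kHz, 13.5 kHz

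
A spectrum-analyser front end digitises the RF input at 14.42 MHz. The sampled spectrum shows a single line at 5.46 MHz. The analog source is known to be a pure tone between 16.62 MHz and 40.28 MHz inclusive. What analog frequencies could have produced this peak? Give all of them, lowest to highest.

Frequencies that alias to 5.46 MHz are k·fs ± 5.46 MHz for integer k ≥ 0.
k=0: 5.46 MHz.
k=1: 8.96 MHz, 19.88 MHz.
k=2: 23.38 MHz, 34.3 MHz.
k=3: 37.8 MHz, 48.72 MHz.
k=4: 52.22 MHz, 63.14 MHz.
Within [16.62 MHz, 40.28 MHz]: 19.88 MHz, 23.38 MHz, 34.3 MHz, 37.8 MHz.

19.88 MHz, 23.38 MHz, 34.3 MHz, 37.8 MHz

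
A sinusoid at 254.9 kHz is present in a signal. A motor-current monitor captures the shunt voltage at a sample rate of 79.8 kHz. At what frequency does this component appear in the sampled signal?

254.9 kHz mod fs = 15.5 kHz.
15.5 kHz ≤ fs/2 = 39.9 kHz, appears at 15.5 kHz.

15.5 kHz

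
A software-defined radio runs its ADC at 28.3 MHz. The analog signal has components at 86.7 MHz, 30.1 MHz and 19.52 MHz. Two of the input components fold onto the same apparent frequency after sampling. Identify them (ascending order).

30.1 MHz, 86.7 MHz

fs/2 = 14.15 MHz.
86.7 MHz mod fs = 1.8 MHz.
1.8 MHz ≤ fs/2 = 14.15 MHz, appears at 1.8 MHz.
30.1 MHz mod fs = 1.8 MHz.
1.8 MHz ≤ fs/2 = 14.15 MHz, appears at 1.8 MHz.
19.52 MHz > fs/2 = 14.15 MHz, folds to fs − 19.52 MHz = 8.78 MHz.
30.1 MHz and 86.7 MHz both map to 1.8 MHz.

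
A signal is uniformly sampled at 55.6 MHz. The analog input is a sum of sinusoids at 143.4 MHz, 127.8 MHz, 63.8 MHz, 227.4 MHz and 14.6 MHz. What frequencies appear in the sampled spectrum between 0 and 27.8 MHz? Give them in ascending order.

5 MHz, 8.2 MHz, 14.6 MHz, 16.6 MHz, 23.4 MHz

fs/2 = 27.8 MHz.
143.4 MHz mod fs = 32.2 MHz.
32.2 MHz > fs/2 = 27.8 MHz, folds to fs − 32.2 MHz = 23.4 MHz.
127.8 MHz mod fs = 16.6 MHz.
16.6 MHz ≤ fs/2 = 27.8 MHz, appears at 16.6 MHz.
63.8 MHz mod fs = 8.2 MHz.
8.2 MHz ≤ fs/2 = 27.8 MHz, appears at 8.2 MHz.
227.4 MHz mod fs = 5 MHz.
5 MHz ≤ fs/2 = 27.8 MHz, appears at 5 MHz.
14.6 MHz ≤ fs/2 = 27.8 MHz, passes unchanged.
Distinct values: {5 MHz, 8.2 MHz, 14.6 MHz, 16.6 MHz, 23.4 MHz}.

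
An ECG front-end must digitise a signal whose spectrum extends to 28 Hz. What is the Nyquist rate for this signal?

Nyquist rate = 2 × 28 Hz = 56 Hz.

56 Hz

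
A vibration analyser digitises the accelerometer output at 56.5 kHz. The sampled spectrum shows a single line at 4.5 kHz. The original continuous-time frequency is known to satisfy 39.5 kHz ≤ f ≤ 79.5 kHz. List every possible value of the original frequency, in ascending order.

Frequencies that alias to 4.5 kHz are k·fs ± 4.5 kHz for integer k ≥ 0.
k=0: 4.5 kHz.
k=1: 52 kHz, 61 kHz.
k=2: 108.5 kHz, 117.5 kHz.
Within [39.5 kHz, 79.5 kHz]: 52 kHz, 61 kHz.

52 kHz, 61 kHz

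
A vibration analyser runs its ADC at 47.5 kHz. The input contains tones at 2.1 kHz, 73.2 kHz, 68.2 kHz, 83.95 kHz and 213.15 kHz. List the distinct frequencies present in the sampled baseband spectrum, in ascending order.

2.1 kHz, 11.05 kHz, 20.7 kHz, 21.8 kHz, 23.15 kHz

fs/2 = 23.75 kHz.
2.1 kHz ≤ fs/2 = 23.75 kHz, passes unchanged.
73.2 kHz mod fs = 25.7 kHz.
25.7 kHz > fs/2 = 23.75 kHz, folds to fs − 25.7 kHz = 21.8 kHz.
68.2 kHz mod fs = 20.7 kHz.
20.7 kHz ≤ fs/2 = 23.75 kHz, appears at 20.7 kHz.
83.95 kHz mod fs = 36.45 kHz.
36.45 kHz > fs/2 = 23.75 kHz, folds to fs − 36.45 kHz = 11.05 kHz.
213.15 kHz mod fs = 23.15 kHz.
23.15 kHz ≤ fs/2 = 23.75 kHz, appears at 23.15 kHz.
Distinct values: {2.1 kHz, 11.05 kHz, 20.7 kHz, 21.8 kHz, 23.15 kHz}.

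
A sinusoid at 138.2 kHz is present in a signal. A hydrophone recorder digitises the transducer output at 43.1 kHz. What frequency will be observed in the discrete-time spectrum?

138.2 kHz mod fs = 8.9 kHz.
8.9 kHz ≤ fs/2 = 21.55 kHz, appears at 8.9 kHz.

8.9 kHz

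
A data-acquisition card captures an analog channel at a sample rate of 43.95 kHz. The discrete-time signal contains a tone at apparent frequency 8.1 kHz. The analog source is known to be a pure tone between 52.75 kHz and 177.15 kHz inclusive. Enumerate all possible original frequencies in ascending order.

79.8 kHz, 96 kHz, 123.75 kHz, 139.95 kHz, 167.7 kHz

Frequencies that alias to 8.1 kHz are k·fs ± 8.1 kHz for integer k ≥ 0.
k=0: 8.1 kHz.
k=1: 35.85 kHz, 52.05 kHz.
k=2: 79.8 kHz, 96 kHz.
k=3: 123.75 kHz, 139.95 kHz.
k=4: 167.7 kHz, 183.9 kHz.
k=5: 211.65 kHz, 227.85 kHz.
Within [52.75 kHz, 177.15 kHz]: 79.8 kHz, 96 kHz, 123.75 kHz, 139.95 kHz, 167.7 kHz.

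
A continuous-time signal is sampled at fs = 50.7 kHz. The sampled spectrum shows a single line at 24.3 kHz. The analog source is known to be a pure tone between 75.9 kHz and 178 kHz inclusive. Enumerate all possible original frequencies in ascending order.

77.1 kHz, 125.7 kHz, 127.8 kHz, 176.4 kHz

Frequencies that alias to 24.3 kHz are k·fs ± 24.3 kHz for integer k ≥ 0.
k=0: 24.3 kHz.
k=1: 26.4 kHz, 75 kHz.
k=2: 77.1 kHz, 125.7 kHz.
k=3: 127.8 kHz, 176.4 kHz.
k=4: 178.5 kHz, 227.1 kHz.
Within [75.9 kHz, 178 kHz]: 77.1 kHz, 125.7 kHz, 127.8 kHz, 176.4 kHz.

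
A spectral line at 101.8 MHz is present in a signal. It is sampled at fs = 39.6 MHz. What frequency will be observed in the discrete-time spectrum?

17 MHz

101.8 MHz mod fs = 22.6 MHz.
22.6 MHz > fs/2 = 19.8 MHz, folds to fs − 22.6 MHz = 17 MHz.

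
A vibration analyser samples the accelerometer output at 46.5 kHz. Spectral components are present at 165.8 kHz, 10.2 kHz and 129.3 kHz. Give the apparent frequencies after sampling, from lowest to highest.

fs/2 = 23.25 kHz.
165.8 kHz mod fs = 26.3 kHz.
26.3 kHz > fs/2 = 23.25 kHz, folds to fs − 26.3 kHz = 20.2 kHz.
10.2 kHz ≤ fs/2 = 23.25 kHz, passes unchanged.
129.3 kHz mod fs = 36.3 kHz.
36.3 kHz > fs/2 = 23.25 kHz, folds to fs − 36.3 kHz = 10.2 kHz.
Distinct values: {10.2 kHz, 20.2 kHz}.

10.2 kHz, 20.2 kHz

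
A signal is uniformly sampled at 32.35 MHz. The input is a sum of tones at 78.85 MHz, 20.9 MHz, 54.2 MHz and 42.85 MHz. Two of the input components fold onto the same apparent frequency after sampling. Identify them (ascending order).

42.85 MHz, 54.2 MHz

fs/2 = 16.175 MHz.
78.85 MHz mod fs = 14.15 MHz.
14.15 MHz ≤ fs/2 = 16.175 MHz, appears at 14.15 MHz.
20.9 MHz > fs/2 = 16.175 MHz, folds to fs − 20.9 MHz = 11.45 MHz.
54.2 MHz mod fs = 21.85 MHz.
21.85 MHz > fs/2 = 16.175 MHz, folds to fs − 21.85 MHz = 10.5 MHz.
42.85 MHz mod fs = 10.5 MHz.
10.5 MHz ≤ fs/2 = 16.175 MHz, appears at 10.5 MHz.
42.85 MHz and 54.2 MHz both map to 10.5 MHz.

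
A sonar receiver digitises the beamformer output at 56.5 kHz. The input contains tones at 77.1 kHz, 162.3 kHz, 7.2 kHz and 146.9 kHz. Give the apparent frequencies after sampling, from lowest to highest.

fs/2 = 28.25 kHz.
77.1 kHz mod fs = 20.6 kHz.
20.6 kHz ≤ fs/2 = 28.25 kHz, appears at 20.6 kHz.
162.3 kHz mod fs = 49.3 kHz.
49.3 kHz > fs/2 = 28.25 kHz, folds to fs − 49.3 kHz = 7.2 kHz.
7.2 kHz ≤ fs/2 = 28.25 kHz, passes unchanged.
146.9 kHz mod fs = 33.9 kHz.
33.9 kHz > fs/2 = 28.25 kHz, folds to fs − 33.9 kHz = 22.6 kHz.
Distinct values: {7.2 kHz, 20.6 kHz, 22.6 kHz}.

7.2 kHz, 20.6 kHz, 22.6 kHz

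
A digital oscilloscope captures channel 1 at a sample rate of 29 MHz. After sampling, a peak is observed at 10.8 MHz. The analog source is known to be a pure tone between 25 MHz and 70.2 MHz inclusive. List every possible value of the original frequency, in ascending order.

Frequencies that alias to 10.8 MHz are k·fs ± 10.8 MHz for integer k ≥ 0.
k=0: 10.8 MHz.
k=1: 18.2 MHz, 39.8 MHz.
k=2: 47.2 MHz, 68.8 MHz.
k=3: 76.2 MHz, 97.8 MHz.
Within [25 MHz, 70.2 MHz]: 39.8 MHz, 47.2 MHz, 68.8 MHz.

39.8 MHz, 47.2 MHz, 68.8 MHz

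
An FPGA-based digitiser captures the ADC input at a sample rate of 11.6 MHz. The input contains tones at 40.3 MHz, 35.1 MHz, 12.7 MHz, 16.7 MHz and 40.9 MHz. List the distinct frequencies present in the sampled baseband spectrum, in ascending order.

fs/2 = 5.8 MHz.
40.3 MHz mod fs = 5.5 MHz.
5.5 MHz ≤ fs/2 = 5.8 MHz, appears at 5.5 MHz.
35.1 MHz mod fs = 0.3 MHz.
0.3 MHz ≤ fs/2 = 5.8 MHz, appears at 0.3 MHz.
12.7 MHz mod fs = 1.1 MHz.
1.1 MHz ≤ fs/2 = 5.8 MHz, appears at 1.1 MHz.
16.7 MHz mod fs = 5.1 MHz.
5.1 MHz ≤ fs/2 = 5.8 MHz, appears at 5.1 MHz.
40.9 MHz mod fs = 6.1 MHz.
6.1 MHz > fs/2 = 5.8 MHz, folds to fs − 6.1 MHz = 5.5 MHz.
Distinct values: {0.3 MHz, 1.1 MHz, 5.1 MHz, 5.5 MHz}.

0.3 MHz, 1.1 MHz, 5.1 MHz, 5.5 MHz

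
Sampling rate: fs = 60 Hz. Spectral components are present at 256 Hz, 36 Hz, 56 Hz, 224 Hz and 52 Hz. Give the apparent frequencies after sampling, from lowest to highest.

4 Hz, 8 Hz, 16 Hz, 24 Hz

fs/2 = 30 Hz.
256 Hz mod fs = 16 Hz.
16 Hz ≤ fs/2 = 30 Hz, appears at 16 Hz.
36 Hz > fs/2 = 30 Hz, folds to fs − 36 Hz = 24 Hz.
56 Hz > fs/2 = 30 Hz, folds to fs − 56 Hz = 4 Hz.
224 Hz mod fs = 44 Hz.
44 Hz > fs/2 = 30 Hz, folds to fs − 44 Hz = 16 Hz.
52 Hz > fs/2 = 30 Hz, folds to fs − 52 Hz = 8 Hz.
Distinct values: {4 Hz, 8 Hz, 16 Hz, 24 Hz}.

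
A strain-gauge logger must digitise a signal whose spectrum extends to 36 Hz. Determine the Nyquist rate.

72 Hz

Nyquist rate = 2 × 36 Hz = 72 Hz.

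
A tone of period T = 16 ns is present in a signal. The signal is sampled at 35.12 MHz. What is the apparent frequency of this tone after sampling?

T = 16 ns → f = 1/T = 62.5 MHz.
62.5 MHz mod fs = 27.38 MHz.
27.38 MHz > fs/2 = 17.56 MHz, folds to fs − 27.38 MHz = 7.74 MHz.

7.74 MHz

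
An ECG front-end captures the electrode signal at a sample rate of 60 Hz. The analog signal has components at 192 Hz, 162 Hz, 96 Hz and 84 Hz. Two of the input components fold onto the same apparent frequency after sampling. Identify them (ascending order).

84 Hz, 96 Hz

fs/2 = 30 Hz.
192 Hz mod fs = 12 Hz.
12 Hz ≤ fs/2 = 30 Hz, appears at 12 Hz.
162 Hz mod fs = 42 Hz.
42 Hz > fs/2 = 30 Hz, folds to fs − 42 Hz = 18 Hz.
96 Hz mod fs = 36 Hz.
36 Hz > fs/2 = 30 Hz, folds to fs − 36 Hz = 24 Hz.
84 Hz mod fs = 24 Hz.
24 Hz ≤ fs/2 = 30 Hz, appears at 24 Hz.
84 Hz and 96 Hz both map to 24 Hz.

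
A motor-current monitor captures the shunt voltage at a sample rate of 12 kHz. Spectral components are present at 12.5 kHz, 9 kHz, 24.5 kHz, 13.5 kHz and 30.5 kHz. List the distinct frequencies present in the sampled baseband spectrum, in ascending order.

fs/2 = 6 kHz.
12.5 kHz mod fs = 0.5 kHz.
0.5 kHz ≤ fs/2 = 6 kHz, appears at 0.5 kHz.
9 kHz > fs/2 = 6 kHz, folds to fs − 9 kHz = 3 kHz.
24.5 kHz mod fs = 0.5 kHz.
0.5 kHz ≤ fs/2 = 6 kHz, appears at 0.5 kHz.
13.5 kHz mod fs = 1.5 kHz.
1.5 kHz ≤ fs/2 = 6 kHz, appears at 1.5 kHz.
30.5 kHz mod fs = 6.5 kHz.
6.5 kHz > fs/2 = 6 kHz, folds to fs − 6.5 kHz = 5.5 kHz.
Distinct values: {0.5 kHz, 1.5 kHz, 3 kHz, 5.5 kHz}.

0.5 kHz, 1.5 kHz, 3 kHz, 5.5 kHz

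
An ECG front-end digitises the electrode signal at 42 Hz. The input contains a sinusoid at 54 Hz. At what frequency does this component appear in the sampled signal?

54 Hz mod fs = 12 Hz.
12 Hz ≤ fs/2 = 21 Hz, appears at 12 Hz.

12 Hz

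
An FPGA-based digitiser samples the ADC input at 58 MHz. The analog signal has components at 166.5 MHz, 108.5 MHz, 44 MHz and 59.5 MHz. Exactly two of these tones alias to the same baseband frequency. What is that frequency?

fs/2 = 29 MHz.
166.5 MHz mod fs = 50.5 MHz.
50.5 MHz > fs/2 = 29 MHz, folds to fs − 50.5 MHz = 7.5 MHz.
108.5 MHz mod fs = 50.5 MHz.
50.5 MHz > fs/2 = 29 MHz, folds to fs − 50.5 MHz = 7.5 MHz.
44 MHz > fs/2 = 29 MHz, folds to fs − 44 MHz = 14 MHz.
59.5 MHz mod fs = 1.5 MHz.
1.5 MHz ≤ fs/2 = 29 MHz, appears at 1.5 MHz.
108.5 MHz and 166.5 MHz both map to 7.5 MHz.

7.5 MHz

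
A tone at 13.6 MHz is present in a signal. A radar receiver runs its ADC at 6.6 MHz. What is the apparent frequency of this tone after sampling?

13.6 MHz mod fs = 0.4 MHz.
0.4 MHz ≤ fs/2 = 3.3 MHz, appears at 0.4 MHz.

0.4 MHz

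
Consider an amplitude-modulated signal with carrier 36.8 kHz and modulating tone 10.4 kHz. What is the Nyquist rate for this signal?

94.4 kHz

AM sidebands sit at fc ± fm = 26.4 kHz and 47.2 kHz.
Highest-frequency component: 47.2 kHz.
Nyquist rate = 2 × 47.2 kHz = 94.4 kHz.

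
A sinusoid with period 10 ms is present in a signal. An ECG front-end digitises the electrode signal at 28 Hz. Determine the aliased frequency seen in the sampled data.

T = 10 ms → f = 1/T = 100 Hz.
100 Hz mod fs = 16 Hz.
16 Hz > fs/2 = 14 Hz, folds to fs − 16 Hz = 12 Hz.

12 Hz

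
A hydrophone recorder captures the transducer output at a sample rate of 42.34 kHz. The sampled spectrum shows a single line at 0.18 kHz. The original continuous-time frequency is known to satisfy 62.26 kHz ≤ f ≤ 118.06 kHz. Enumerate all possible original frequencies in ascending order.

Frequencies that alias to 0.18 kHz are k·fs ± 0.18 kHz for integer k ≥ 0.
k=0: 0.18 kHz.
k=1: 42.16 kHz, 42.52 kHz.
k=2: 84.5 kHz, 84.86 kHz.
k=3: 126.84 kHz, 127.2 kHz.
Within [62.26 kHz, 118.06 kHz]: 84.5 kHz, 84.86 kHz.

84.5 kHz, 84.86 kHz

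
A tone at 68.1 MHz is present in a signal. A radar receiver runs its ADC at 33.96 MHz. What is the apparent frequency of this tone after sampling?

68.1 MHz mod fs = 0.18 MHz.
0.18 MHz ≤ fs/2 = 16.98 MHz, appears at 0.18 MHz.

0.18 MHz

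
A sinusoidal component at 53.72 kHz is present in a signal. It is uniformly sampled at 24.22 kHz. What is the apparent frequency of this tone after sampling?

53.72 kHz mod fs = 5.28 kHz.
5.28 kHz ≤ fs/2 = 12.11 kHz, appears at 5.28 kHz.

5.28 kHz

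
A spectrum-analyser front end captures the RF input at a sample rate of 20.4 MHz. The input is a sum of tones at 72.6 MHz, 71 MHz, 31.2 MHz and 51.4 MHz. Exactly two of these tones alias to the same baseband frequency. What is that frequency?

fs/2 = 10.2 MHz.
72.6 MHz mod fs = 11.4 MHz.
11.4 MHz > fs/2 = 10.2 MHz, folds to fs − 11.4 MHz = 9 MHz.
71 MHz mod fs = 9.8 MHz.
9.8 MHz ≤ fs/2 = 10.2 MHz, appears at 9.8 MHz.
31.2 MHz mod fs = 10.8 MHz.
10.8 MHz > fs/2 = 10.2 MHz, folds to fs − 10.8 MHz = 9.6 MHz.
51.4 MHz mod fs = 10.6 MHz.
10.6 MHz > fs/2 = 10.2 MHz, folds to fs − 10.6 MHz = 9.8 MHz.
51.4 MHz and 71 MHz both map to 9.8 MHz.

9.8 MHz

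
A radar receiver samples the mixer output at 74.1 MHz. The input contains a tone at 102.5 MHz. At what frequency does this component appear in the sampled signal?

102.5 MHz mod fs = 28.4 MHz.
28.4 MHz ≤ fs/2 = 37.05 MHz, appears at 28.4 MHz.

28.4 MHz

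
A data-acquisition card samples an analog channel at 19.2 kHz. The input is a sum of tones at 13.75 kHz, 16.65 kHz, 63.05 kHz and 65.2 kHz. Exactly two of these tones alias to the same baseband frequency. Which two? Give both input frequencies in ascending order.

fs/2 = 9.6 kHz.
13.75 kHz > fs/2 = 9.6 kHz, folds to fs − 13.75 kHz = 5.45 kHz.
16.65 kHz > fs/2 = 9.6 kHz, folds to fs − 16.65 kHz = 2.55 kHz.
63.05 kHz mod fs = 5.45 kHz.
5.45 kHz ≤ fs/2 = 9.6 kHz, appears at 5.45 kHz.
65.2 kHz mod fs = 7.6 kHz.
7.6 kHz ≤ fs/2 = 9.6 kHz, appears at 7.6 kHz.
13.75 kHz and 63.05 kHz both map to 5.45 kHz.

13.75 kHz, 63.05 kHz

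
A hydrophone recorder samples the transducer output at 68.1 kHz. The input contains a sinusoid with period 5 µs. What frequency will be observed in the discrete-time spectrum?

4.3 kHz

T = 5 µs → f = 1/T = 200 kHz.
200 kHz mod fs = 63.8 kHz.
63.8 kHz > fs/2 = 34.05 kHz, folds to fs − 63.8 kHz = 4.3 kHz.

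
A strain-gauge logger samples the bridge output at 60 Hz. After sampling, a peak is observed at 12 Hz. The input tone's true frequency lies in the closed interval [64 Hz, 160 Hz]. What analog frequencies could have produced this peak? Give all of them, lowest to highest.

72 Hz, 108 Hz, 132 Hz

Frequencies that alias to 12 Hz are k·fs ± 12 Hz for integer k ≥ 0.
k=0: 12 Hz.
k=1: 48 Hz, 72 Hz.
k=2: 108 Hz, 132 Hz.
k=3: 168 Hz, 192 Hz.
Within [64 Hz, 160 Hz]: 72 Hz, 108 Hz, 132 Hz.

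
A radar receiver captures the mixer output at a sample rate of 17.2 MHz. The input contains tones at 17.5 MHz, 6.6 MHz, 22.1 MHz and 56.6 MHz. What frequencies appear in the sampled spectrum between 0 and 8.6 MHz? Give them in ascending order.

0.3 MHz, 4.9 MHz, 5 MHz, 6.6 MHz

fs/2 = 8.6 MHz.
17.5 MHz mod fs = 0.3 MHz.
0.3 MHz ≤ fs/2 = 8.6 MHz, appears at 0.3 MHz.
6.6 MHz ≤ fs/2 = 8.6 MHz, passes unchanged.
22.1 MHz mod fs = 4.9 MHz.
4.9 MHz ≤ fs/2 = 8.6 MHz, appears at 4.9 MHz.
56.6 MHz mod fs = 5 MHz.
5 MHz ≤ fs/2 = 8.6 MHz, appears at 5 MHz.
Distinct values: {0.3 MHz, 4.9 MHz, 5 MHz, 6.6 MHz}.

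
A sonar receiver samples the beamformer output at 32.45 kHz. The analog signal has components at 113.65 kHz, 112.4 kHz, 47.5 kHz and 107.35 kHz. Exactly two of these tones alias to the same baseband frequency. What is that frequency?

fs/2 = 16.225 kHz.
113.65 kHz mod fs = 16.3 kHz.
16.3 kHz > fs/2 = 16.225 kHz, folds to fs − 16.3 kHz = 16.15 kHz.
112.4 kHz mod fs = 15.05 kHz.
15.05 kHz ≤ fs/2 = 16.225 kHz, appears at 15.05 kHz.
47.5 kHz mod fs = 15.05 kHz.
15.05 kHz ≤ fs/2 = 16.225 kHz, appears at 15.05 kHz.
107.35 kHz mod fs = 10 kHz.
10 kHz ≤ fs/2 = 16.225 kHz, appears at 10 kHz.
47.5 kHz and 112.4 kHz both map to 15.05 kHz.

15.05 kHz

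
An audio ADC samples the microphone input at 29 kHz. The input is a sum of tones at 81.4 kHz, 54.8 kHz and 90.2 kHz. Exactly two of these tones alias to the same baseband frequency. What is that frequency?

3.2 kHz

fs/2 = 14.5 kHz.
81.4 kHz mod fs = 23.4 kHz.
23.4 kHz > fs/2 = 14.5 kHz, folds to fs − 23.4 kHz = 5.6 kHz.
54.8 kHz mod fs = 25.8 kHz.
25.8 kHz > fs/2 = 14.5 kHz, folds to fs − 25.8 kHz = 3.2 kHz.
90.2 kHz mod fs = 3.2 kHz.
3.2 kHz ≤ fs/2 = 14.5 kHz, appears at 3.2 kHz.
54.8 kHz and 90.2 kHz both map to 3.2 kHz.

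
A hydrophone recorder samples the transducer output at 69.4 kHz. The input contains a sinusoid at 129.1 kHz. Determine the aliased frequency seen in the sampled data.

129.1 kHz mod fs = 59.7 kHz.
59.7 kHz > fs/2 = 34.7 kHz, folds to fs − 59.7 kHz = 9.7 kHz.

9.7 kHz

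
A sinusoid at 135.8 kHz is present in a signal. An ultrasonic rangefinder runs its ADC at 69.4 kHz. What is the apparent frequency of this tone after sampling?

3 kHz

135.8 kHz mod fs = 66.4 kHz.
66.4 kHz > fs/2 = 34.7 kHz, folds to fs − 66.4 kHz = 3 kHz.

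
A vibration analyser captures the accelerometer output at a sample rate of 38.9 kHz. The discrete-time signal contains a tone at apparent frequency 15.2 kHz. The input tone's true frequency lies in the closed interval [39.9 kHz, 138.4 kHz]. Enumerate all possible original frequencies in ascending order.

54.1 kHz, 62.6 kHz, 93 kHz, 101.5 kHz, 131.9 kHz

Frequencies that alias to 15.2 kHz are k·fs ± 15.2 kHz for integer k ≥ 0.
k=0: 15.2 kHz.
k=1: 23.7 kHz, 54.1 kHz.
k=2: 62.6 kHz, 93 kHz.
k=3: 101.5 kHz, 131.9 kHz.
k=4: 140.4 kHz, 170.8 kHz.
Within [39.9 kHz, 138.4 kHz]: 54.1 kHz, 62.6 kHz, 93 kHz, 101.5 kHz, 131.9 kHz.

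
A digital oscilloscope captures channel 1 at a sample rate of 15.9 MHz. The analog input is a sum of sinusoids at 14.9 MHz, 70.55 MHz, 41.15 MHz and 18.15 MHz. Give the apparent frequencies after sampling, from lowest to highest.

fs/2 = 7.95 MHz.
14.9 MHz > fs/2 = 7.95 MHz, folds to fs − 14.9 MHz = 1 MHz.
70.55 MHz mod fs = 6.95 MHz.
6.95 MHz ≤ fs/2 = 7.95 MHz, appears at 6.95 MHz.
41.15 MHz mod fs = 9.35 MHz.
9.35 MHz > fs/2 = 7.95 MHz, folds to fs − 9.35 MHz = 6.55 MHz.
18.15 MHz mod fs = 2.25 MHz.
2.25 MHz ≤ fs/2 = 7.95 MHz, appears at 2.25 MHz.
Distinct values: {1 MHz, 2.25 MHz, 6.55 MHz, 6.95 MHz}.

1 MHz, 2.25 MHz, 6.55 MHz, 6.95 MHz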